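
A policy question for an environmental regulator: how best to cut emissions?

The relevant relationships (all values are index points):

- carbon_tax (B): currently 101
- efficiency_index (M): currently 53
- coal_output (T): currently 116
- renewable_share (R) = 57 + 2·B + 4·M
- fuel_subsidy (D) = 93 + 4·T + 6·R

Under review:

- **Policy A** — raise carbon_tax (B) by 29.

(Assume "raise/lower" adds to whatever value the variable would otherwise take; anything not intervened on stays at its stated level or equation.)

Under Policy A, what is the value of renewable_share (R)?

Policy A (B + 29):
  B = 101 + 29 = 130
  M = 53
  R = 57 + 2·130 + 4·53 = 529

529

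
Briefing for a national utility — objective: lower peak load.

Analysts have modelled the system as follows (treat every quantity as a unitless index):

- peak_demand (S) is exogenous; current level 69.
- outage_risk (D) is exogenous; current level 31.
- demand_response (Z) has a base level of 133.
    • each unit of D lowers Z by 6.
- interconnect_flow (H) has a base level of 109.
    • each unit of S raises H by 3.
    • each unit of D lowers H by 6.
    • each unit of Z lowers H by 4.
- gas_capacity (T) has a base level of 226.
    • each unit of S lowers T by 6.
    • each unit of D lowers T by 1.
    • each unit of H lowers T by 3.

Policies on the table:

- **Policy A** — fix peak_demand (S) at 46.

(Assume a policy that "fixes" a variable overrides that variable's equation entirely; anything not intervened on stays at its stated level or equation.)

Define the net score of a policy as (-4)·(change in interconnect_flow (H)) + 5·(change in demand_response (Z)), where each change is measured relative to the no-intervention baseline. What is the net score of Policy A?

Baseline:
  S = 69
  D = 31
  Z = 133 − 6·31 = -53
  H = 109 + 3·69 − 6·31 − 4·(-53) = 342
Policy A (S := 46):
  S = 46
  D = 31
  Z = 133 − 6·31 = -53
  H = 109 + 3·46 − 6·31 − 4·(-53) = 273
ΔH = 273 − 342 = -69; ΔZ = -53 − (-53) = 0
Score = (-4)·(-69) + 5·0 = 276

276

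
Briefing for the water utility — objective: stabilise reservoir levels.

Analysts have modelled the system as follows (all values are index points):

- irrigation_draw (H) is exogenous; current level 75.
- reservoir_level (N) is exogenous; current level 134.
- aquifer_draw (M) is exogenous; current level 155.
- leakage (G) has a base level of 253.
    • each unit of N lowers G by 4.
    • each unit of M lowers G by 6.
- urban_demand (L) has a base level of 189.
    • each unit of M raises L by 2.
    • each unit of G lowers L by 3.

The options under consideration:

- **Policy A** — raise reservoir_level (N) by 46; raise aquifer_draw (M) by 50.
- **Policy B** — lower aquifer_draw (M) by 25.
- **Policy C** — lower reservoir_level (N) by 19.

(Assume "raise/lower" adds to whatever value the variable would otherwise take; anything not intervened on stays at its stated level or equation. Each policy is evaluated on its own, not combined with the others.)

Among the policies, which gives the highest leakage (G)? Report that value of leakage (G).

-1063

Policy A (N + 46, M + 50):
  N = 134 + 46 = 180
  M = 155 + 50 = 205
  G = 253 − 4·180 − 6·205 = -1697
Policy B (M − 25):
  N = 134
  M = 155 − 25 = 130
  G = 253 − 4·134 − 6·130 = -1063
Policy C (N − 19):
  N = 134 − 19 = 115
  M = 155
  G = 253 − 4·115 − 6·155 = -1137
Comparing — Policy A: G=-1697, Policy B: G=-1063, Policy C: G=-1137. Highest is -1063 (Policy B).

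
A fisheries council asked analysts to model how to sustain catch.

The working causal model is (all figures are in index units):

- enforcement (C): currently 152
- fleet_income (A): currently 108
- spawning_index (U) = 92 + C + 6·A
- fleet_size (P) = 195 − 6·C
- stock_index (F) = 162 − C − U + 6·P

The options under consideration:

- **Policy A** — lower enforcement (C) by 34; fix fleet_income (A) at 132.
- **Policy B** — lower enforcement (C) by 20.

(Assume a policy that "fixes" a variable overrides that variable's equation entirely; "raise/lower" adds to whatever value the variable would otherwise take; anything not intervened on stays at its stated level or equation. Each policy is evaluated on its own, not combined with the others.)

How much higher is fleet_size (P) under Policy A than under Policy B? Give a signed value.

Policy A (C − 34, A := 132):
  C = 152 − 34 = 118
  P = 195 − 6·118 = -513
Policy B (C − 20):
  C = 152 − 20 = 132
  P = 195 − 6·132 = -597
P: -513 − (-597) = 84

84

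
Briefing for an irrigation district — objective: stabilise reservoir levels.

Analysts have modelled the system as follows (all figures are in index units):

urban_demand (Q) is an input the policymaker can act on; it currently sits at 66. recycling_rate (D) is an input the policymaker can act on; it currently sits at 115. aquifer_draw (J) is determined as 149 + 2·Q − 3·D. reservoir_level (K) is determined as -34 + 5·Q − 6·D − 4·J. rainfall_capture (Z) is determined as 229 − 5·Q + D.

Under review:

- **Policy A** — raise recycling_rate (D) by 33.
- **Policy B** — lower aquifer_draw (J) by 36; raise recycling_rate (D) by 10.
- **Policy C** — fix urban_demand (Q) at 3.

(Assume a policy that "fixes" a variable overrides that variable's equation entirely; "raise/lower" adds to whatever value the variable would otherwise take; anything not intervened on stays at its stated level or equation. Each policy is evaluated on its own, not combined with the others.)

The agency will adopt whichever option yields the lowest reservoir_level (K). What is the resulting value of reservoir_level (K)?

51

Policy A (D + 33):
  Q = 66
  D = 115 + 33 = 148
  J = 149 + 2·66 − 3·148 = -163
  K = -34 + 5·66 − 6·148 − 4·(-163) = 60
Policy B (J − 36, D + 10):
  Q = 66
  D = 115 + 10 = 125
  J = 149 + 2·66 − 3·125 (−36 from intervention) = -130
  K = -34 + 5·66 − 6·125 − 4·(-130) = 66
Policy C (Q := 3):
  Q = 3
  D = 115
  J = 149 + 2·3 − 3·115 = -190
  K = -34 + 5·3 − 6·115 − 4·(-190) = 51
Comparing — Policy A: K=60, Policy B: K=66, Policy C: K=51. Lowest is 51 (Policy C).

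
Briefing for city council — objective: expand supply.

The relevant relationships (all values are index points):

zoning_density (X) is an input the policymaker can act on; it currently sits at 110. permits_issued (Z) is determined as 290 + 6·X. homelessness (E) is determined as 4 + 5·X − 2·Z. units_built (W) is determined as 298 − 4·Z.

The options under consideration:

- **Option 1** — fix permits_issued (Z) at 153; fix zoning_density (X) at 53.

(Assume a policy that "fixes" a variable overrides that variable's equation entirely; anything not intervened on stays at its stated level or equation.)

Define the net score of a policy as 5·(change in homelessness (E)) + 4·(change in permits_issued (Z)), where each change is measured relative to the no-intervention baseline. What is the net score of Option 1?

3357

Baseline:
  X = 110
  Z = 290 + 6·110 = 950
  E = 4 + 5·110 − 2·950 = -1346
Option 1 (Z := 153, X := 53):
  X = 53
  Z = 153
  E = 4 + 5·53 − 2·153 = -37
ΔE = -37 − (-1346) = 1309; ΔZ = 153 − 950 = -797
Score = 5·1309 + 4·(-797) = 3357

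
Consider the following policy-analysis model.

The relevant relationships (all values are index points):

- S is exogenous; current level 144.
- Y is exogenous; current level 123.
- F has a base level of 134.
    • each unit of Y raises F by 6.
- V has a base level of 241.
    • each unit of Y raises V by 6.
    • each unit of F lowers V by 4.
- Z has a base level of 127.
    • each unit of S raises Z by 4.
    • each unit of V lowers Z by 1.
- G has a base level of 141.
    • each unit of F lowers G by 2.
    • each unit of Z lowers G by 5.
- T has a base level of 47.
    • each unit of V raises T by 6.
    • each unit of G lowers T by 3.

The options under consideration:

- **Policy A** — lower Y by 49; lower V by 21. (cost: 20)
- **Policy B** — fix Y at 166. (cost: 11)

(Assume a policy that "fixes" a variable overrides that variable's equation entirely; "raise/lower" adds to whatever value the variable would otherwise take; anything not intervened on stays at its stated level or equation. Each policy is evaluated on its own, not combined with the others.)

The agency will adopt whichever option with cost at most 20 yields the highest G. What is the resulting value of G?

Policy A (Y − 49, V − 21):
  S = 144
  Y = 123 − 49 = 74
  F = 134 + 6·74 = 578
  V = 241 + 6·74 − 4·578 (−21 from intervention) = -1648
  Z = 127 + 4·144 − (-1648) = 2351
  G = 141 − 2·578 − 5·2351 = -12770
Policy B (Y := 166):
  S = 144
  Y = 166
  F = 134 + 6·166 = 1130
  V = 241 + 6·166 − 4·1130 = -3283
  Z = 127 + 4·144 − (-3283) = 3986
  G = 141 − 2·1130 − 5·3986 = -22049
Comparing — Policy A: G=-12770, Policy B: G=-22049. Highest is -12770 (Policy A).

-12770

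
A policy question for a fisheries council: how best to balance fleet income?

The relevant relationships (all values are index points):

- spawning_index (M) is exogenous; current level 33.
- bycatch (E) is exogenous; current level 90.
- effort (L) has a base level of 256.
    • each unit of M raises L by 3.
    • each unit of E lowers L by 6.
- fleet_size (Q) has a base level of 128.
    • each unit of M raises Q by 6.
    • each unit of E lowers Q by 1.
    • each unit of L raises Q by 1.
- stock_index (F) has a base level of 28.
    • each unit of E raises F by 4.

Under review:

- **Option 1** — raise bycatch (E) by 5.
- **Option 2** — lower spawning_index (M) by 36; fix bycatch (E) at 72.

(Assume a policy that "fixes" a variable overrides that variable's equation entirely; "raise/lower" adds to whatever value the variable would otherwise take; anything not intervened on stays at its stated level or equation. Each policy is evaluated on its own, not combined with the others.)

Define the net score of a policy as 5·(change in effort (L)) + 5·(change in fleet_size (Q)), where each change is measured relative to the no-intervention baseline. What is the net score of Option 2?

-990

Baseline:
  M = 33
  E = 90
  L = 256 + 3·33 − 6·90 = -185
  Q = 128 + 6·33 − 90 + (-185) = 51
Option 2 (M − 36, E := 72):
  M = 33 − 36 = -3
  E = 72
  L = 256 + 3·(-3) − 6·72 = -185
  Q = 128 + 6·(-3) − 72 + (-185) = -147
ΔL = -185 − (-185) = 0; ΔQ = -147 − 51 = -198
Score = 5·0 + 5·(-198) = -990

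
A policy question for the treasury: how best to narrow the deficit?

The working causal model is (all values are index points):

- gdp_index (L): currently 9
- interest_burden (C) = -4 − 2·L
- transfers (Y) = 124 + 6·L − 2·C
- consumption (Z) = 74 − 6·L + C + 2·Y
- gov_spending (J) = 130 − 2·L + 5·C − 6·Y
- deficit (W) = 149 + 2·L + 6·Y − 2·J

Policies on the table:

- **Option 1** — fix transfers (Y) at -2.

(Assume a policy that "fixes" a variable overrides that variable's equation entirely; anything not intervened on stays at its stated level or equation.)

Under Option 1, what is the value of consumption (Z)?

-6

Option 1 (Y := -2):
  L = 9
  C = -4 − 2·9 = -22
  Y = -2
  Z = 74 − 6·9 + (-22) + 2·(-2) = -6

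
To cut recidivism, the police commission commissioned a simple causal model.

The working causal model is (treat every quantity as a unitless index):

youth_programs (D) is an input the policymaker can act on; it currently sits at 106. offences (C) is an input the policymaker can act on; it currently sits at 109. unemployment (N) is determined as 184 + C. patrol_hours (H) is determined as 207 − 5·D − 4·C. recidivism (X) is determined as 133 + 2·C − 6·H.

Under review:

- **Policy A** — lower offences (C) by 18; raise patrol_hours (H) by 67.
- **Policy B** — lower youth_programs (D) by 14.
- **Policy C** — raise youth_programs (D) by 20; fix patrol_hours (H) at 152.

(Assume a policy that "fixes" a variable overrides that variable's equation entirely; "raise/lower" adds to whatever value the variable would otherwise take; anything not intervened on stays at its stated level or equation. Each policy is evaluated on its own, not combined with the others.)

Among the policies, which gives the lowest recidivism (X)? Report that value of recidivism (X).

-561

Policy A (C − 18, H + 67):
  D = 106
  C = 109 − 18 = 91
  H = 207 − 5·106 − 4·91 (+67 from intervention) = -620
  X = 133 + 2·91 − 6·(-620) = 4035
Policy B (D − 14):
  D = 106 − 14 = 92
  C = 109
  H = 207 − 5·92 − 4·109 = -689
  X = 133 + 2·109 − 6·(-689) = 4485
Policy C (D + 20, H := 152):
  D = 106 + 20 = 126
  C = 109
  H = 152
  X = 133 + 2·109 − 6·152 = -561
Comparing — Policy A: X=4035, Policy B: X=4485, Policy C: X=-561. Lowest is -561 (Policy C).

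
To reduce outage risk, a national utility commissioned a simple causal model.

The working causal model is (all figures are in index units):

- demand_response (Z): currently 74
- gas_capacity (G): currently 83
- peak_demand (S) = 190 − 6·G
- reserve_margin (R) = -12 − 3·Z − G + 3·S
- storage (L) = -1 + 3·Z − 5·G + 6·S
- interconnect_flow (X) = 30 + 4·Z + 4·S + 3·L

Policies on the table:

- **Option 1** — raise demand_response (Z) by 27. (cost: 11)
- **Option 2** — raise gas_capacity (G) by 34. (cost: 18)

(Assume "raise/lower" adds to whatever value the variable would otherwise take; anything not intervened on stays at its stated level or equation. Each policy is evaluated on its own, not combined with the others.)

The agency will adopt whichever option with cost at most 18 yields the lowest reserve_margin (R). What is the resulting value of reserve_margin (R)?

Option 1 (Z + 27):
  Z = 74 + 27 = 101
  G = 83
  S = 190 − 6·83 = -308
  R = -12 − 3·101 − 83 + 3·(-308) = -1322
Option 2 (G + 34):
  Z = 74
  G = 83 + 34 = 117
  S = 190 − 6·117 = -512
  R = -12 − 3·74 − 117 + 3·(-512) = -1887
Comparing — Option 1: R=-1322, Option 2: R=-1887. Lowest is -1887 (Option 2).

-1887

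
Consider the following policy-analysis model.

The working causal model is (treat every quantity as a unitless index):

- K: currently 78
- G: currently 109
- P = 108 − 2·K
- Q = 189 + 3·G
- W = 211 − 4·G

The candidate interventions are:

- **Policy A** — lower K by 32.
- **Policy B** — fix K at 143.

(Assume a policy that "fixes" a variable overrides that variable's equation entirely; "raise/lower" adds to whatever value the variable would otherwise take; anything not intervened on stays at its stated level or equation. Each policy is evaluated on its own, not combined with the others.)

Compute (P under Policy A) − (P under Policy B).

Policy A (K − 32):
  K = 78 − 32 = 46
  P = 108 − 2·46 = 16
Policy B (K := 143):
  K = 143
  P = 108 − 2·143 = -178
P: 16 − (-178) = 194

194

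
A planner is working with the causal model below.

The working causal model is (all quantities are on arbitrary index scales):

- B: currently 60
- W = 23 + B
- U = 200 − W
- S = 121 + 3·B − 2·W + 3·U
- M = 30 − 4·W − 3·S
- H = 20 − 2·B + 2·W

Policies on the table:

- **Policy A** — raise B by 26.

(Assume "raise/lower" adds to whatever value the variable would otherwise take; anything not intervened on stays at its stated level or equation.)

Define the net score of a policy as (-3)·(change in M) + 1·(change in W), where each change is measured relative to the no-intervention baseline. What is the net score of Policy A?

-130

Baseline:
  B = 60
  W = 23 + 60 = 83
  U = 200 − 83 = 117
  S = 121 + 3·60 − 2·83 + 3·117 = 486
  M = 30 − 4·83 − 3·486 = -1760
Policy A (B + 26):
  B = 60 + 26 = 86
  W = 23 + 86 = 109
  U = 200 − 109 = 91
  S = 121 + 3·86 − 2·109 + 3·91 = 434
  M = 30 − 4·109 − 3·434 = -1708
ΔM = -1708 − (-1760) = 52; ΔW = 109 − 83 = 26
Score = (-3)·52 + 1·26 = -130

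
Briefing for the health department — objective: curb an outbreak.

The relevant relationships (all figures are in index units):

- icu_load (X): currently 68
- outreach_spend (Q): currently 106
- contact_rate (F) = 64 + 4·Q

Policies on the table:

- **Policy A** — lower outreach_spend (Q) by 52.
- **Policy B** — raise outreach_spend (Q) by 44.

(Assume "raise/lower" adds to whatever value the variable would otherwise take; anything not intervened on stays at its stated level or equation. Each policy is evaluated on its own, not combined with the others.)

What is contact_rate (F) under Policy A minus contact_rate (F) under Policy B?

-384

Policy A (Q − 52):
  Q = 106 − 52 = 54
  F = 64 + 4·54 = 280
Policy B (Q + 44):
  Q = 106 + 44 = 150
  F = 64 + 4·150 = 664
F: 280 − 664 = -384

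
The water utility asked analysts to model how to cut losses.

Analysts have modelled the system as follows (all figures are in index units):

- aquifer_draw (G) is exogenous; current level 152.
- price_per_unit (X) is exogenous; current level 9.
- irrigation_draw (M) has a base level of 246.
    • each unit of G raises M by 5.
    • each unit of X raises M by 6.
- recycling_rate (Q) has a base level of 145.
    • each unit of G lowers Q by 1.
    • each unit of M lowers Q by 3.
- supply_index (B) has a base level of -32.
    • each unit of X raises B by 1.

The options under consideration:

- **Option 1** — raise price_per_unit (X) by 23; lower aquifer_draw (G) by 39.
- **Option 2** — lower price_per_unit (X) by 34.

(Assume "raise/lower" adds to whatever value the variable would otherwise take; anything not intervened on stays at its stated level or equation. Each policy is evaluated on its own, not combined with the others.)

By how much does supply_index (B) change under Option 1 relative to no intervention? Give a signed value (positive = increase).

23

Baseline:
  X = 9
  B = -32 + 9 = -23
Option 1 (X + 23, G − 39):
  X = 9 + 23 = 32
  B = -32 + 32 = 0
Change in B: 0 − (-23) = 23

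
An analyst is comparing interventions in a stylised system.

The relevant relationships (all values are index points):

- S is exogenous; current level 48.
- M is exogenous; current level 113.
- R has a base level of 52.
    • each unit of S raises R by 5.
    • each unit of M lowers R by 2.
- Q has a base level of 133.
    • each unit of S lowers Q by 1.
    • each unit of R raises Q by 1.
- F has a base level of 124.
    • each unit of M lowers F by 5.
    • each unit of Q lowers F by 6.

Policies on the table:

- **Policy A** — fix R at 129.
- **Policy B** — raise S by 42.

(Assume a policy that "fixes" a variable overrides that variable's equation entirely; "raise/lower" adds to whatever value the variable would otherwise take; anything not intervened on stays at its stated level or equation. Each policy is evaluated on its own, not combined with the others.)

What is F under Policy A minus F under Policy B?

Policy A (R := 129):
  S = 48
  M = 113
  R = 129
  Q = 133 − 48 + 129 = 214
  F = 124 − 5·113 − 6·214 = -1725
Policy B (S + 42):
  S = 48 + 42 = 90
  M = 113
  R = 52 + 5·90 − 2·113 = 276
  Q = 133 − 90 + 276 = 319
  F = 124 − 5·113 − 6·319 = -2355
F: -1725 − (-2355) = 630

630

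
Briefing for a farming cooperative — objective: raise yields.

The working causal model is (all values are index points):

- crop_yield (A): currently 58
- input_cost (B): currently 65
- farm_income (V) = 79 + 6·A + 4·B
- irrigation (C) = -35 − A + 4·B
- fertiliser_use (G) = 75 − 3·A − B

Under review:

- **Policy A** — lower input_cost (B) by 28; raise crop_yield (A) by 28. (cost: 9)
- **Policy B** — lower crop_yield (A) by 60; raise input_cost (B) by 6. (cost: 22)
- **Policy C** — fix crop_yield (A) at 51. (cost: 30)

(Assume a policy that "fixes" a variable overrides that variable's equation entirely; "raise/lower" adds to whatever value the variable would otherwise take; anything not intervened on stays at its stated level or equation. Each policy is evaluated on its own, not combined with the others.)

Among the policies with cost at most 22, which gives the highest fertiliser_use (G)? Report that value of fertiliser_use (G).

10

Policy A (B − 28, A + 28):
  A = 58 + 28 = 86
  B = 65 − 28 = 37
  G = 75 − 3·86 − 37 = -220
Policy B (A − 60, B + 6):
  A = 58 − 60 = -2
  B = 65 + 6 = 71
  G = 75 − 3·(-2) − 71 = 10
Comparing — Policy A: G=-220, Policy B: G=10. Highest is 10 (Policy B).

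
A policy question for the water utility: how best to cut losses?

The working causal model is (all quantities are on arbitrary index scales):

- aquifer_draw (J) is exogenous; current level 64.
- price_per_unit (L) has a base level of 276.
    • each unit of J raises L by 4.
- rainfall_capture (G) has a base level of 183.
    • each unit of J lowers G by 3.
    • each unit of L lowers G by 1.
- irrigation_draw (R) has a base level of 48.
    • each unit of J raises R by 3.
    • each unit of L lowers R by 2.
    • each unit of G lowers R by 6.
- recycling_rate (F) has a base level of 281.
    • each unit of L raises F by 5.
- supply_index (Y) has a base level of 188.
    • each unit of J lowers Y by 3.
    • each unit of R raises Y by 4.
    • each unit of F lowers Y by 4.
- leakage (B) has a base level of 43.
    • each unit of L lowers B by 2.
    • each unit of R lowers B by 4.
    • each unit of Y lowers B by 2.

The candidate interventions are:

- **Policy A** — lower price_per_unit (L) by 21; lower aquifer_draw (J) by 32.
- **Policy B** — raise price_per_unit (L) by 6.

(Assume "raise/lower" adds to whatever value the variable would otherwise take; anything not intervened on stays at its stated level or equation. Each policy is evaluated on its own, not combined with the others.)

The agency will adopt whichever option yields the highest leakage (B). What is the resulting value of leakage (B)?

2813

Policy A (L − 21, J − 32):
  J = 64 − 32 = 32
  L = 276 + 4·32 (−21 from intervention) = 383
  G = 183 − 3·32 − 383 = -296
  R = 48 + 3·32 − 2·383 − 6·(-296) = 1154
  F = 281 + 5·383 = 2196
  Y = 188 − 3·32 + 4·1154 − 4·2196 = -4076
  B = 43 − 2·383 − 4·1154 − 2·(-4076) = 2813
Policy B (L + 6):
  J = 64
  L = 276 + 4·64 (+6 from intervention) = 538
  G = 183 − 3·64 − 538 = -547
  R = 48 + 3·64 − 2·538 − 6·(-547) = 2446
  F = 281 + 5·538 = 2971
  Y = 188 − 3·64 + 4·2446 − 4·2971 = -2104
  B = 43 − 2·538 − 4·2446 − 2·(-2104) = -6609
Comparing — Policy A: B=2813, Policy B: B=-6609. Highest is 2813 (Policy A).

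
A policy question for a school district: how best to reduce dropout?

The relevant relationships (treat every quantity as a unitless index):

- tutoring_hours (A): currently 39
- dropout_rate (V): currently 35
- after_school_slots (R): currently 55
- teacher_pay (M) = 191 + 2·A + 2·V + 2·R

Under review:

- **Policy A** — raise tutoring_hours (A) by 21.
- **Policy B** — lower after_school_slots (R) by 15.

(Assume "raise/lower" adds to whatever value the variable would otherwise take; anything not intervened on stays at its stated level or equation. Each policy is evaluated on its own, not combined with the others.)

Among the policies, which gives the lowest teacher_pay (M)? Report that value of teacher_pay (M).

419

Policy A (A + 21):
  A = 39 + 21 = 60
  V = 35
  R = 55
  M = 191 + 2·60 + 2·35 + 2·55 = 491
Policy B (R − 15):
  A = 39
  V = 35
  R = 55 − 15 = 40
  M = 191 + 2·39 + 2·35 + 2·40 = 419
Comparing — Policy A: M=491, Policy B: M=419. Lowest is 419 (Policy B).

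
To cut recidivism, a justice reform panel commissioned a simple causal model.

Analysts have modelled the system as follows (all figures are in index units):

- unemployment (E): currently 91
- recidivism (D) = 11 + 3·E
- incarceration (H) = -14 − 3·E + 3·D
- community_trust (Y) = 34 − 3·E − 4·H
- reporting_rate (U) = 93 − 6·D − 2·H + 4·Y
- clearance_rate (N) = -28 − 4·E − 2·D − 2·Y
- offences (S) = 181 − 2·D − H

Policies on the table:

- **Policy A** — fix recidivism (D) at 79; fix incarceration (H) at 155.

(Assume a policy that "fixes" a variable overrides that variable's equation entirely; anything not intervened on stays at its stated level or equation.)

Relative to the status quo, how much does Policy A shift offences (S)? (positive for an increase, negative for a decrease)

820

Baseline:
  E = 91
  D = 11 + 3·91 = 284
  H = -14 − 3·91 + 3·284 = 565
  S = 181 − 2·284 − 565 = -952
Policy A (D := 79, H := 155):
  E = 91
  D = 79
  H = 155
  S = 181 − 2·79 − 155 = -132
Change in S: -132 − (-952) = 820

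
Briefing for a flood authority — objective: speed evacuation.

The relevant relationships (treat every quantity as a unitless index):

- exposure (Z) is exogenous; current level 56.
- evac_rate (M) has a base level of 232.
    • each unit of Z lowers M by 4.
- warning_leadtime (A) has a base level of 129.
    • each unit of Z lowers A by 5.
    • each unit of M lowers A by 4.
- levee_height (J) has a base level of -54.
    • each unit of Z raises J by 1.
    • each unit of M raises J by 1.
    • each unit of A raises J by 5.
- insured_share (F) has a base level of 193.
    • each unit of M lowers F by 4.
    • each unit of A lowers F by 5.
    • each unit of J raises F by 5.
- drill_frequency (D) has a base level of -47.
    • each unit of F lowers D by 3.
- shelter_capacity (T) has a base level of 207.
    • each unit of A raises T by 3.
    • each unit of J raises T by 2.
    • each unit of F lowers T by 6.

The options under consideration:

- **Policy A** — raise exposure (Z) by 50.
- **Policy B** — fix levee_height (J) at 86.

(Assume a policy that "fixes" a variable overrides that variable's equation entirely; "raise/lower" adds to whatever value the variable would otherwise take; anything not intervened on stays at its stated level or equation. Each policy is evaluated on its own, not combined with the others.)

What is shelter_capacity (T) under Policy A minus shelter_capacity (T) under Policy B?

-31702

Policy A (Z + 50):
  Z = 56 + 50 = 106
  M = 232 − 4·106 = -192
  A = 129 − 5·106 − 4·(-192) = 367
  J = -54 + 106 + (-192) + 5·367 = 1695
  F = 193 − 4·(-192) − 5·367 + 5·1695 = 7601
  T = 207 + 3·367 + 2·1695 − 6·7601 = -40908
Policy B (J := 86):
  Z = 56
  M = 232 − 4·56 = 8
  A = 129 − 5·56 − 4·8 = -183
  J = 86
  F = 193 − 4·8 − 5·(-183) + 5·86 = 1506
  T = 207 + 3·(-183) + 2·86 − 6·1506 = -9206
T: -40908 − (-9206) = -31702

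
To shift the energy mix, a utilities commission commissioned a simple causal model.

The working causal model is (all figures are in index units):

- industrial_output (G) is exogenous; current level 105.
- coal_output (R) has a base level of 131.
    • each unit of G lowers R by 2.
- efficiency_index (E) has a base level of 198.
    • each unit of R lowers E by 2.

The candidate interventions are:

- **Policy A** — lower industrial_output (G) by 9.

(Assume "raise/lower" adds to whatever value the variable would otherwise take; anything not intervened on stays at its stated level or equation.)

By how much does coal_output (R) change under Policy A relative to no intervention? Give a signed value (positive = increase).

18

Baseline:
  G = 105
  R = 131 − 2·105 = -79
Policy A (G − 9):
  G = 105 − 9 = 96
  R = 131 − 2·96 = -61
Change in R: -61 − (-79) = 18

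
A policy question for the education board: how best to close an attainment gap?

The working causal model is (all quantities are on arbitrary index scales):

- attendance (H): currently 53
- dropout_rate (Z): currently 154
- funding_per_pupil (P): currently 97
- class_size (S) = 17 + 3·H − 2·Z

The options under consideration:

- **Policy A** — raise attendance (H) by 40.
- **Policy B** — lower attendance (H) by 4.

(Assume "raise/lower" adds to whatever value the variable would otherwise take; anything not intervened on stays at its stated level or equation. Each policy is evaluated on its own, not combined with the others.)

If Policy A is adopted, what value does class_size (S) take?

-12

Policy A (H + 40):
  H = 53 + 40 = 93
  Z = 154
  S = 17 + 3·93 − 2·154 = -12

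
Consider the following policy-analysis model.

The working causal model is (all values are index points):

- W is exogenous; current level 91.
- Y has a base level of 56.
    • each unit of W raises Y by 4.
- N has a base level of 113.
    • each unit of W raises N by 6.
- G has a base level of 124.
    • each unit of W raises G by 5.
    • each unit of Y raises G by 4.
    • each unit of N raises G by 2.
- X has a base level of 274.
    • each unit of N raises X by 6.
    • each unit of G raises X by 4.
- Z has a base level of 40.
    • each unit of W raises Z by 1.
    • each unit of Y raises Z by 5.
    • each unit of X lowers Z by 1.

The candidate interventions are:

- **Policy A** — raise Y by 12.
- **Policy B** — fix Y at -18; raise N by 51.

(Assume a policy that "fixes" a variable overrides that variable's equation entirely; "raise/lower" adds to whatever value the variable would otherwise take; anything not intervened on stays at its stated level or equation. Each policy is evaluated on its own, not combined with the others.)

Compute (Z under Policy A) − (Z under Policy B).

Policy A (Y + 12):
  W = 91
  Y = 56 + 4·91 (+12 from intervention) = 432
  N = 113 + 6·91 = 659
  G = 124 + 5·91 + 4·432 + 2·659 = 3625
  X = 274 + 6·659 + 4·3625 = 18728
  Z = 40 + 91 + 5·432 − 18728 = -16437
Policy B (Y := -18, N + 51):
  W = 91
  Y = -18
  N = 113 + 6·91 (+51 from intervention) = 710
  G = 124 + 5·91 + 4·(-18) + 2·710 = 1927
  X = 274 + 6·710 + 4·1927 = 12242
  Z = 40 + 91 + 5·(-18) − 12242 = -12201
Z: -16437 − (-12201) = -4236

-4236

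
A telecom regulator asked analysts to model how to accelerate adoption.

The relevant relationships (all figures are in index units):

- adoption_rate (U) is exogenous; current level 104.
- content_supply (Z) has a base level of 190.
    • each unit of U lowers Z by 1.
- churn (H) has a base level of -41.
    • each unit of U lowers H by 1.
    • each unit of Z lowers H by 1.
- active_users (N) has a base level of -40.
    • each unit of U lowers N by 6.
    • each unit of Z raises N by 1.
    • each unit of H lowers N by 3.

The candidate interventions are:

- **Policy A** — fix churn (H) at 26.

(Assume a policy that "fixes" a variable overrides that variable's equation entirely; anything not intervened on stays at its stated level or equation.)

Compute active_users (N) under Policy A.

Policy A (H := 26):
  U = 104
  Z = 190 − 104 = 86
  H = 26
  N = -40 − 6·104 + 86 − 3·26 = -656

-656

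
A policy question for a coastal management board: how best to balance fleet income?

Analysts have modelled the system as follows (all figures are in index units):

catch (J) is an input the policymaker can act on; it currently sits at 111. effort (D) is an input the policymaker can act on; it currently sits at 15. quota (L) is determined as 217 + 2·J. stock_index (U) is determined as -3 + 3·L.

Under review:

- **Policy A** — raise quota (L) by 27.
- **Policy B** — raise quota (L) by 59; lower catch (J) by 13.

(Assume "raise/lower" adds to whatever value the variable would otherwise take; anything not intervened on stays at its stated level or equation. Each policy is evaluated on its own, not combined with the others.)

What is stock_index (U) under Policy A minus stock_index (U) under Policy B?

Policy A (L + 27):
  J = 111
  L = 217 + 2·111 (+27 from intervention) = 466
  U = -3 + 3·466 = 1395
Policy B (L + 59, J − 13):
  J = 111 − 13 = 98
  L = 217 + 2·98 (+59 from intervention) = 472
  U = -3 + 3·472 = 1413
U: 1395 − 1413 = -18

-18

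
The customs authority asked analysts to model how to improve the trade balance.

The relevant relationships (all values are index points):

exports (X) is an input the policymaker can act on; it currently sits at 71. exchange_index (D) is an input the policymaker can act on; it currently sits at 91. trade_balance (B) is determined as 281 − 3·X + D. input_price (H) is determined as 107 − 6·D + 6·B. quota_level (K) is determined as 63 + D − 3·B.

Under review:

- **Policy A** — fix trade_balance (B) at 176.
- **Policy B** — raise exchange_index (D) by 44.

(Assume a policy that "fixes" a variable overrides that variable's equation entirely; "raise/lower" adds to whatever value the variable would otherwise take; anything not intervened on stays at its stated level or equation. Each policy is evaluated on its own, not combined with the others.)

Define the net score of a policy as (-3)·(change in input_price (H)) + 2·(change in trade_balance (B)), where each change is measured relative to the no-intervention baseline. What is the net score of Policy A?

Baseline:
  X = 71
  D = 91
  B = 281 − 3·71 + 91 = 159
  H = 107 − 6·91 + 6·159 = 515
Policy A (B := 176):
  X = 71
  D = 91
  B = 176
  H = 107 − 6·91 + 6·176 = 617
ΔH = 617 − 515 = 102; ΔB = 176 − 159 = 17
Score = (-3)·102 + 2·17 = -272

-272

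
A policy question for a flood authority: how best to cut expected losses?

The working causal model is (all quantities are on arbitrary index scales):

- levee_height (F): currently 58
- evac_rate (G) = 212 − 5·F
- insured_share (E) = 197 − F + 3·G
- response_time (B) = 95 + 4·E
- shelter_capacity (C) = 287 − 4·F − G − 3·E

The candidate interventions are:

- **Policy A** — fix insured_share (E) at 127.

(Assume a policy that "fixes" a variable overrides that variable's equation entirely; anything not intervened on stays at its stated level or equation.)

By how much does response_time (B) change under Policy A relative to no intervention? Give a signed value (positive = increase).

Baseline:
  F = 58
  G = 212 − 5·58 = -78
  E = 197 − 58 + 3·(-78) = -95
  B = 95 + 4·(-95) = -285
Policy A (E := 127):
  F = 58
  G = 212 − 5·58 = -78
  E = 127
  B = 95 + 4·127 = 603
Change in B: 603 − (-285) = 888

888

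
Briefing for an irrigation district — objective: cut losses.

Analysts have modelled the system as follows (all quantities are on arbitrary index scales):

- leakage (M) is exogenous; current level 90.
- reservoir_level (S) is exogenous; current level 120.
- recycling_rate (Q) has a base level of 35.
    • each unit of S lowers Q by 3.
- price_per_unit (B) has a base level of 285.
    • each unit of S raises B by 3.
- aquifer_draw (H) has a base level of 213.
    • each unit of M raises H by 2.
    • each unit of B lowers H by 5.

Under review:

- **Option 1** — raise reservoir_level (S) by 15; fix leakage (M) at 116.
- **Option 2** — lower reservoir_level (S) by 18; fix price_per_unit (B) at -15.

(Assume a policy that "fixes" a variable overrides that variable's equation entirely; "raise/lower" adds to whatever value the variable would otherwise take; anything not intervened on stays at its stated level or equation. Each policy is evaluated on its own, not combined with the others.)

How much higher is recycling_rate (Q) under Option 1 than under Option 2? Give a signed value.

Option 1 (S + 15, M := 116):
  S = 120 + 15 = 135
  Q = 35 − 3·135 = -370
Option 2 (S − 18, B := -15):
  S = 120 − 18 = 102
  Q = 35 − 3·102 = -271
Q: -370 − (-271) = -99

-99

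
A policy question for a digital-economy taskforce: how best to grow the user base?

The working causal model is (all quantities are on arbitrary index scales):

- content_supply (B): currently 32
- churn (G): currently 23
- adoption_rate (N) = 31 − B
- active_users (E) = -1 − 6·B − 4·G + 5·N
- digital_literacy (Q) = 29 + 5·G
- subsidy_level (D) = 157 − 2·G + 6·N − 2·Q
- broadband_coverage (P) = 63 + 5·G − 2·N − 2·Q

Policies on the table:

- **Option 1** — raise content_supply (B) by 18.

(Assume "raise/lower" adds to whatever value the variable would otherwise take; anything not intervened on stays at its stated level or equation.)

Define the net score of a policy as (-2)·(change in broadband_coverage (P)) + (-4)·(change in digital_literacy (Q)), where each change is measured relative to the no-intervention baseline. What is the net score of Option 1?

Baseline:
  B = 32
  G = 23
  N = 31 − 32 = -1
  Q = 29 + 5·23 = 144
  P = 63 + 5·23 − 2·(-1) − 2·144 = -108
Option 1 (B + 18):
  B = 32 + 18 = 50
  G = 23
  N = 31 − 50 = -19
  Q = 29 + 5·23 = 144
  P = 63 + 5·23 − 2·(-19) − 2·144 = -72
ΔP = -72 − (-108) = 36; ΔQ = 144 − 144 = 0
Score = (-2)·36 + (-4)·0 = -72

-72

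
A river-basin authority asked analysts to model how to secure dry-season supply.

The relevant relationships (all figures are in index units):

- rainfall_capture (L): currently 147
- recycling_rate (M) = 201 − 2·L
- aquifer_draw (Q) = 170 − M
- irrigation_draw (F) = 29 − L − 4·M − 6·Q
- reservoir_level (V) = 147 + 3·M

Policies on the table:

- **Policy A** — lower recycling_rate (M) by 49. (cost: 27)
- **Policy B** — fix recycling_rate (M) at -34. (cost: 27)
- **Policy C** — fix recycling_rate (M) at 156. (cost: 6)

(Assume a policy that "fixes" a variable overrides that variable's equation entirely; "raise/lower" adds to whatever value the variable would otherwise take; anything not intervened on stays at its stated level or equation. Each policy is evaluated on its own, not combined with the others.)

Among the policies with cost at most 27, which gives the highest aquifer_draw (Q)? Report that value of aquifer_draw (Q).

312

Policy A (M − 49):
  L = 147
  M = 201 − 2·147 (−49 from intervention) = -142
  Q = 170 − (-142) = 312
Policy B (M := -34):
  L = 147
  M = -34
  Q = 170 − (-34) = 204
Policy C (M := 156):
  L = 147
  M = 156
  Q = 170 − 156 = 14
Comparing — Policy A: Q=312, Policy B: Q=204, Policy C: Q=14. Highest is 312 (Policy A).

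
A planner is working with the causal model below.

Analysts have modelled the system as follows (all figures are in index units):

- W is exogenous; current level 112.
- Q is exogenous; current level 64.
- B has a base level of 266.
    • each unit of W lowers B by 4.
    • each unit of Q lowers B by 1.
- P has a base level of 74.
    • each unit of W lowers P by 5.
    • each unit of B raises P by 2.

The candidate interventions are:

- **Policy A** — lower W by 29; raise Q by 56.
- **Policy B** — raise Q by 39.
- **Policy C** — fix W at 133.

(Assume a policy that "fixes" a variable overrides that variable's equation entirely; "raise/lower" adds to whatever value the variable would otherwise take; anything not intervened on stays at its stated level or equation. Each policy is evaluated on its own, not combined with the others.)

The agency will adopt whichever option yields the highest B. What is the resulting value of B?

-186

Policy A (W − 29, Q + 56):
  W = 112 − 29 = 83
  Q = 64 + 56 = 120
  B = 266 − 4·83 − 120 = -186
Policy B (Q + 39):
  W = 112
  Q = 64 + 39 = 103
  B = 266 − 4·112 − 103 = -285
Policy C (W := 133):
  W = 133
  Q = 64
  B = 266 − 4·133 − 64 = -330
Comparing — Policy A: B=-186, Policy B: B=-285, Policy C: B=-330. Highest is -186 (Policy A).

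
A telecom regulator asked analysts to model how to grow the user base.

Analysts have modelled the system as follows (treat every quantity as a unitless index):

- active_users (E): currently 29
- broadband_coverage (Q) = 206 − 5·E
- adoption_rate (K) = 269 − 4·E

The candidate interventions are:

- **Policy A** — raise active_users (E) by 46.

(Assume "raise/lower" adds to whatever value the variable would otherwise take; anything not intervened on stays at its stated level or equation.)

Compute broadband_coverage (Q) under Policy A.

Policy A (E + 46):
  E = 29 + 46 = 75
  Q = 206 − 5·75 = -169

-169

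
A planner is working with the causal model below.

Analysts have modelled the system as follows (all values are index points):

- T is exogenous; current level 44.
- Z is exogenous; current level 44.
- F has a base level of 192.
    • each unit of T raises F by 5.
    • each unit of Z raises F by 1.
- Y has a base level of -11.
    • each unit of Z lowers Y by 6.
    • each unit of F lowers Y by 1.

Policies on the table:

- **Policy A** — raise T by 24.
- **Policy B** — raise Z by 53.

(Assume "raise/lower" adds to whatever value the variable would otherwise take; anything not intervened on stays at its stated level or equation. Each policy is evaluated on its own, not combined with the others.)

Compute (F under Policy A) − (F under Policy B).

Policy A (T + 24):
  T = 44 + 24 = 68
  Z = 44
  F = 192 + 5·68 + 44 = 576
Policy B (Z + 53):
  T = 44
  Z = 44 + 53 = 97
  F = 192 + 5·44 + 97 = 509
F: 576 − 509 = 67

67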